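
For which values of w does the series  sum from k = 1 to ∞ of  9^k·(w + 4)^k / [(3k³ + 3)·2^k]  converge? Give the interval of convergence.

Ratio test: |a_{k+1}/a_k| = [(3k³ + 3)/(3(k+1)³ + 3)] · 9/2 → 9/2 as k → ∞.
Convergence for |w + 4| · 9/2 < 1, i.e. |w + 4| < 2/9. So R = 2/9.
At w = -34/9: the terms are on the order of 1/k³, so the series converges absolutely by comparison with the p-series (p = 3 > 1).
At w = -38/9: the series is dominated by a constant times Σ 1/k³, which converges (p = 3 > 1).

[-38/9, -34/9]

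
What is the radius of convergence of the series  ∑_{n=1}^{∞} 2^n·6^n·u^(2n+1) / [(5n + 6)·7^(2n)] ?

R = 7√3/6

Apply the ratio test: |a_{n+1}| / |a_n| = [(5n + 6)/(5(n+1) + 6)] · 2·6/49, which tends to 12/49 as n → ∞.
Since the exponent of u increases by 2 each term, convergence requires |u|² < 49/12, hence R = 7√3/6.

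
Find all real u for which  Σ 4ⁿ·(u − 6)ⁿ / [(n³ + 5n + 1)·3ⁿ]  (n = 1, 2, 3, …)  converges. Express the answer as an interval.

[21/4, 27/4]

Ratio test: |a_{n+1}/a_n| = [(n³ + 5n + 1)/((n+1)³ + 5(n+1) + 1)] · 4/3 → 4/3 as n → ∞.
Thus R = 1/(4/3) = 3/4.
Endpoint u = 27/4: the terms are on the order of 1/n³, so the series converges absolutely by comparison with the p-series (p = 3 > 1).
At u = 21/4: absolute convergence follows by limit comparison with Σ 1/n³.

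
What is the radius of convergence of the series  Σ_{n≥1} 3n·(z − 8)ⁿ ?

R = 1

Apply the ratio test: |a_{n+1}| / |a_n| = 3(n+1)/3n, which tends to 1 as n → ∞.
Hence R = 1.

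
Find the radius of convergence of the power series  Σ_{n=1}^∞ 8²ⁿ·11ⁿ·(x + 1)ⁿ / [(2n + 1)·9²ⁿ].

R = 81/704

The ratio of consecutive coefficients is [(2n + 1)/(2(n+1) + 1)] · 64·11/81 → 704/81.
Hence the series converges for |x + 1| < 1/(704/81) = 81/704, so the radius of convergence is 81/704.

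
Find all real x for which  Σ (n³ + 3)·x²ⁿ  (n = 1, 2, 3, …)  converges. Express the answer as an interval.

(-1, 1)

Apply the ratio test: |a_{n+1}| / |a_n| = ((n+1)³ + 3)/(n³ + 3), which tends to 1 as n → ∞.
Since the exponent of x increases by 2 each term, convergence requires |x|² < 1, hence R = 1.
When x = 1, the terms do not tend to 0, so the series diverges.
At x = -1: the terms have absolute value of order n³, which does not tend to 0, so the series diverges by the divergence test.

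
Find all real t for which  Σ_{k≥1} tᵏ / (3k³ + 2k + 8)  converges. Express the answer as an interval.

Ratio test: |a_{k+1}/a_k| = (3k³ + 2k + 8)/(3(k+1)³ + 2(k+1) + 8) → 1 as k → ∞.
Convergence for |t| < 1, so R = 1.
When t = 1, absolute convergence follows by limit comparison with Σ 1/k³.
When t = -1, absolute convergence follows by limit comparison with Σ 1/k³.

[-1, 1]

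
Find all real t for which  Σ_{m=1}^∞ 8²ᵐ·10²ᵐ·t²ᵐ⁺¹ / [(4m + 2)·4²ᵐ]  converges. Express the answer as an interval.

(-1/20, 1/20)

Apply the ratio test: |a_{m+1}| / |a_m| = [(4m + 2)/(4(m+1) + 2)] · 64·100/16, which tends to 400 as m → ∞.
Since the exponent of t increases by 2 each term, convergence requires |t|² < 1/400, hence R = 1/20.
Endpoint t = 1/20: the terms are asymptotic to a nonzero constant times 1/m, so the series diverges by limit comparison with Σ 1/m.
At t = -1/20: the terms are asymptotic to a nonzero constant times 1/m, so the series diverges by limit comparison with Σ 1/m.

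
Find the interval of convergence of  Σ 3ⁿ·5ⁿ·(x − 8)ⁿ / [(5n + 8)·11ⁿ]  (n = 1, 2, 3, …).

[109/15, 131/15)

By the ratio test, |a_{n+1}/a_n| = [(5n + 8)/(5(n+1) + 8)] · 3·5/11 → 15/11.
Convergence for |x − 8| · 15/11 < 1, i.e. |x − 8| < 11/15. So R = 11/15.
At x = 131/15: comparison with the harmonic series Σ 1/n shows the series diverges.
Check x = 109/15: the terms alternate in sign and decrease monotonically to 0 in absolute value (size ~ c/n), so the alternating series test gives convergence.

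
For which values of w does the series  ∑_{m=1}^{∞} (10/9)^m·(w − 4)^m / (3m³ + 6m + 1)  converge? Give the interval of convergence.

The ratio of consecutive coefficients is [(3m³ + 6m + 1)/(3(m+1)³ + 6(m+1) + 1)] · 10/9 → 10/9.
Thus R = 1/(10/9) = 9/10.
At w = 49/10: the terms are on the order of 1/m³, so the series converges absolutely by comparison with the p-series (p = 3 > 1).
Endpoint w = 31/10: the terms are on the order of 1/m³, so the series converges absolutely by comparison with the p-series (p = 3 > 1).

[31/10, 49/10]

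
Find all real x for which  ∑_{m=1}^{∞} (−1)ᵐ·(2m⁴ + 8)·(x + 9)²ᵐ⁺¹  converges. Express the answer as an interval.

(-10, -8)

The ratio of consecutive coefficients is (2(m+1)⁴ + 8)/(2m⁴ + 8) → 1.
Since the exponent of (x + 9) increases by 2 each term, convergence requires |x + 9|² < 1, hence R = 1.
When x = -8, the terms have absolute value of order m⁴, which does not tend to 0, so the series diverges by the divergence test.
At x = -10: the terms have absolute value of order m⁴, which does not tend to 0, so the series diverges by the divergence test.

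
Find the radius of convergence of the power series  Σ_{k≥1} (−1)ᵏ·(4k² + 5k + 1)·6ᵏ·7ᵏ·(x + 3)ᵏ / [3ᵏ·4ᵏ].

R = 2/7

The ratio of consecutive coefficients is [(4(k+1)² + 5(k+1) + 1)/(4k² + 5k + 1)] · 6·7/(3·4) → 7/2.
Hence the series converges for |x + 3| < 1/(7/2) = 2/7, so the radius of convergence is 2/7.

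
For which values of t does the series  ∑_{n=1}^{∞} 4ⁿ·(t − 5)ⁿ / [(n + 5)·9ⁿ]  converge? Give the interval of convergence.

[11/4, 29/4)

Ratio test: |a_{n+1}/a_n| = [(n + 5)/((n+1) + 5)] · 4/9 → 4/9 as n → ∞.
Convergence for |t − 5| · 4/9 < 1, i.e. |t − 5| < 9/4. So R = 9/4.
Check t = 29/4: the terms behave like c/n; limit comparison with the harmonic series gives divergence.
Endpoint t = 11/4: convergence follows from the alternating series test (terms decrease monotonically to 0).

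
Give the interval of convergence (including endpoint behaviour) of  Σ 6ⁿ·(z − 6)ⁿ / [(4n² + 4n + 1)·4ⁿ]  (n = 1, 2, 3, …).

Apply the ratio test: |a_{n+1}| / |a_n| = [(4n² + 4n + 1)/(4(n+1)² + 4(n+1) + 1)] · 6/4, which tends to 3/2 as n → ∞.
Thus R = 1/(3/2) = 2/3.
At z = 20/3: the series is dominated by a constant times Σ 1/n², which converges (p = 2 > 1).
When z = 16/3, the terms are on the order of 1/n², so the series converges absolutely by comparison with the p-series (p = 2 > 1).

[16/3, 20/3]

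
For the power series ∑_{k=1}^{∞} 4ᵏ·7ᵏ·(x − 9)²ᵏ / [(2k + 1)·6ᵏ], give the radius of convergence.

By the ratio test, |a_{k+1}/a_k| = [(2k + 1)/(2(k+1) + 1)] · 4·7/6 → 14/3.
Writing y = (x − 9)², the series in y has radius 3/14, so |x − 9| < √(3/14) and R = √42/14.

R = √42/14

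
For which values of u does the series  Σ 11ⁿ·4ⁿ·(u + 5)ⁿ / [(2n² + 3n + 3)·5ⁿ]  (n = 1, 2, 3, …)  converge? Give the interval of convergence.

[-225/44, -215/44]

By the ratio test, |a_{n+1}/a_n| = [(2n² + 3n + 3)/(2(n+1)² + 3(n+1) + 3)] · 11·4/5 → 44/5.
Convergence for |u + 5| · 44/5 < 1, i.e. |u + 5| < 5/44. So R = 5/44.
Check u = -215/44: the series is dominated by a constant times Σ 1/n², which converges (p = 2 > 1).
Check u = -225/44: the terms are on the order of 1/n², so the series converges absolutely by comparison with the p-series (p = 2 > 1).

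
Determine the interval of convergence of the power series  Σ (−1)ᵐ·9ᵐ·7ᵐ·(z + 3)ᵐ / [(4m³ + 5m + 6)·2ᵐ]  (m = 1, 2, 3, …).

[-191/63, -187/63]

Ratio test: |a_{m+1}/a_m| = [(4m³ + 5m + 6)/(4(m+1)³ + 5(m+1) + 6)] · 9·7/2 → 63/2 as m → ∞.
Hence the series converges for |z + 3| < 1/(63/2) = 2/63, so the radius of convergence is 2/63.
Endpoint z = -187/63: absolute convergence follows by limit comparison with Σ 1/m³.
At z = -191/63: absolute convergence follows by limit comparison with Σ 1/m³.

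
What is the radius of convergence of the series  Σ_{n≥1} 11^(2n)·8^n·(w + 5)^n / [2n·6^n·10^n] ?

R = 15/242

Ratio test: |a_{n+1}/a_n| = [2n/2(n+1)] · 121·8/(6·10) → 242/15 as n → ∞.
The series converges when 242/15 · |w + 5| < 1, giving R = 15/242.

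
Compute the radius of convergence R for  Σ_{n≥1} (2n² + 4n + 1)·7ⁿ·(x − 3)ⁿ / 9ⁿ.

R = 9/7

Ratio test: |a_{n+1}/a_n| = [(2(n+1)² + 4(n+1) + 1)/(2n² + 4n + 1)] · 7/9 → 7/9 as n → ∞.
Convergence for |x − 3| · 7/9 < 1, i.e. |x − 3| < 9/7. So R = 9/7.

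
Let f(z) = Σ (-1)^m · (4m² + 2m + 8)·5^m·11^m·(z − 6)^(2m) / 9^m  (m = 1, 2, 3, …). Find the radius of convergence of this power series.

By the ratio test, |a_{m+1}/a_m| = [(4(m+1)² + 2(m+1) + 8)/(4m² + 2m + 8)] · 5·11/9 → 55/9.
Writing y = (z − 6)², the series in y has radius 9/55, so |z − 6| < √(9/55) and R = 3√55/55.

R = 3√55/55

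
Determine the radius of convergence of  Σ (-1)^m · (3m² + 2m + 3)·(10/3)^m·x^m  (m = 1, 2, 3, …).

R = 3/10

The ratio of consecutive coefficients is [(3(m+1)² + 2(m+1) + 3)/(3m² + 2m + 3)] · 10/3 → 10/3.
Hence the series converges for |x| < 1/(10/3) = 3/10, so the radius of convergence is 3/10.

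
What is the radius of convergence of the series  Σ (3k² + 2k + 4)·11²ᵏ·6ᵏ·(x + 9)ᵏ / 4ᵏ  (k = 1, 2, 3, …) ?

Apply the ratio test: |a_{k+1}| / |a_k| = [(3(k+1)² + 2(k+1) + 4)/(3k² + 2k + 4)] · 121·6/4, which tends to 363/2 as k → ∞.
Convergence for |x + 9| · 363/2 < 1, i.e. |x + 9| < 2/363. So R = 2/363.

R = 2/363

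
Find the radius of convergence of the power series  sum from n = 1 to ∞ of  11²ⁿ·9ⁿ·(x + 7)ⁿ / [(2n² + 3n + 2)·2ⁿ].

R = 2/1089

By the ratio test, |a_{n+1}/a_n| = [(2n² + 3n + 2)/(2(n+1)² + 3(n+1) + 2)] · 121·9/2 → 1089/2.
Hence the series converges for |x + 7| < 1/(1089/2) = 2/1089, so the radius of convergence is 2/1089.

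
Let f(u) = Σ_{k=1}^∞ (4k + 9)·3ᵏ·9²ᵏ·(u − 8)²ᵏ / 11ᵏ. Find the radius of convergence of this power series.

By the ratio test, |a_{k+1}/a_k| = [(4(k+1) + 9)/(4k + 9)] · 3·81/11 → 243/11.
Successive powers of (u − 8) differ by 2, so the series converges when |u − 8|² · 243/11 < 1, i.e. |u − 8| < √(11/243). So R = √33/27.

R = √33/27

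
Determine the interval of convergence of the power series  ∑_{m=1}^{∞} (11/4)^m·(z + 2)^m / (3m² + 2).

The ratio of consecutive coefficients is [(3m² + 2)/(3(m+1)² + 2)] · 11/4 → 11/4.
The series converges when 11/4 · |z + 2| < 1, giving R = 4/11.
Endpoint z = -18/11: the series is dominated by a constant times Σ 1/m², which converges (p = 2 > 1).
Endpoint z = -26/11: the series is dominated by a constant times Σ 1/m², which converges (p = 2 > 1).

[-26/11, -18/11]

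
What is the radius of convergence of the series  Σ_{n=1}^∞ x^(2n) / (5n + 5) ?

Apply the ratio test: |a_{n+1}| / |a_n| = (5n + 5)/(5(n+1) + 5), which tends to 1 as n → ∞.
Since the exponent of x increases by 2 each term, convergence requires |x|² < 1, hence R = 1.

R = 1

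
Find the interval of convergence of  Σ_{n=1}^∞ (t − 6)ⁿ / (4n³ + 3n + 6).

[5, 7]

By the ratio test, |a_{n+1}/a_n| = (4n³ + 3n + 6)/(4(n+1)³ + 3(n+1) + 6) → 1.
Hence R = 1.
Check t = 7: the series is dominated by a constant times Σ 1/n³, which converges (p = 3 > 1).
At t = 5: the series is dominated by a constant times Σ 1/n³, which converges (p = 3 > 1).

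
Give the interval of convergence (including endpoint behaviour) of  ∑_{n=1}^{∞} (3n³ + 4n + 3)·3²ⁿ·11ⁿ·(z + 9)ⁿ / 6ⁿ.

(-299/33, -295/33)

Ratio test: |a_{n+1}/a_n| = [(3(n+1)³ + 4(n+1) + 3)/(3n³ + 4n + 3)] · 9·11/6 → 33/2 as n → ∞.
Convergence for |z + 9| · 33/2 < 1, i.e. |z + 9| < 2/33. So R = 2/33.
Endpoint z = -295/33: the n-th term does not approach 0; divergence by the term test.
Check z = -299/33: the terms do not tend to 0, so the series diverges.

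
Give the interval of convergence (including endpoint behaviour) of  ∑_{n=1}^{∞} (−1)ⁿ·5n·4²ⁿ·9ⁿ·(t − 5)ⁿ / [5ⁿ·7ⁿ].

Apply the ratio test: |a_{n+1}| / |a_n| = [5(n+1)/5n] · 16·9/(5·7), which tends to 144/35 as n → ∞.
Convergence for |t − 5| · 144/35 < 1, i.e. |t − 5| < 35/144. So R = 35/144.
Check t = 755/144: the n-th term does not approach 0; divergence by the term test.
When t = 685/144, the terms have absolute value of order n, which does not tend to 0, so the series diverges by the divergence test.

(685/144, 755/144)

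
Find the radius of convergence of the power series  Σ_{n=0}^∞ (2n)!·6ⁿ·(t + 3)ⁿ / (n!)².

Apply the ratio test: |a_{n+1}| / |a_n| = (2n+1)·(2n+2)/(n+1)² · 6, which tends to 24 as n → ∞.
The series converges when 24 · |t + 3| < 1, giving R = 1/24.

R = 1/24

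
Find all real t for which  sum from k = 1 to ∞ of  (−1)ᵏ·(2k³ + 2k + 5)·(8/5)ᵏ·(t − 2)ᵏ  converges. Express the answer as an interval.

The ratio of consecutive coefficients is [(2(k+1)³ + 2(k+1) + 5)/(2k³ + 2k + 5)] · 8/5 → 8/5.
Convergence for |t − 2| · 8/5 < 1, i.e. |t − 2| < 5/8. So R = 5/8.
At t = 21/8: the terms have absolute value of order k³, which does not tend to 0, so the series diverges by the divergence test.
When t = 11/8, the terms do not tend to 0, so the series diverges.

(11/8, 21/8)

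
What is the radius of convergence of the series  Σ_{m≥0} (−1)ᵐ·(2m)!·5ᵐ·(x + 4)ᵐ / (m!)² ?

R = 1/20

Apply the ratio test: |a_{m+1}| / |a_m| = (2m+1)·(2m+2)/(m+1)² · 5, which tends to 20 as m → ∞.
Thus R = 1/(20) = 1/20.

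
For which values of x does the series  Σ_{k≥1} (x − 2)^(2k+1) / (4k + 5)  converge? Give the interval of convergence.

(1, 3)

Ratio test: |a_{k+1}/a_k| = (4k + 5)/(4(k+1) + 5) → 1 as k → ∞.
Writing y = (x − 2)², the series in y has radius 1, so |x − 2| < √(1) = 1 and R = 1.
Endpoint x = 3: comparison with the harmonic series Σ 1/k shows the series diverges.
At x = 1: the terms behave like c/k; limit comparison with the harmonic series gives divergence.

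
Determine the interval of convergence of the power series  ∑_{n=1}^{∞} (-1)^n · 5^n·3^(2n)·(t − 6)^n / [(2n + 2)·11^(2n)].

Ratio test: |a_{n+1}/a_n| = [(2n + 2)/(2(n+1) + 2)] · 5·9/121 → 45/121 as n → ∞.
The series converges when 45/121 · |t − 6| < 1, giving R = 121/45.
Check t = 391/45: an alternating series whose terms decrease to 0 in absolute value, so it converges by the Leibniz criterion.
Endpoint t = 149/45: comparison with the harmonic series Σ 1/n shows the series diverges.

(149/45, 391/45]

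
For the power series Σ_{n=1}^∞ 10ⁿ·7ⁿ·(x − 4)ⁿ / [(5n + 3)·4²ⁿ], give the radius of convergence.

By the ratio test, |a_{n+1}/a_n| = [(5n + 3)/(5(n+1) + 3)] · 10·7/16 → 35/8.
Convergence for |x − 4| · 35/8 < 1, i.e. |x − 4| < 8/35. So R = 8/35.

R = 8/35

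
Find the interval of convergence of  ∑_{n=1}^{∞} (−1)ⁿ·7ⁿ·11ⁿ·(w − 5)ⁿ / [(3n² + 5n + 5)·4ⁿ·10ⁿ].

[345/77, 425/77]

Apply the ratio test: |a_{n+1}| / |a_n| = [(3n² + 5n + 5)/(3(n+1)² + 5(n+1) + 5)] · 7·11/(4·10), which tends to 77/40 as n → ∞.
The series converges when 77/40 · |w − 5| < 1, giving R = 40/77.
Endpoint w = 425/77: absolute convergence follows by limit comparison with Σ 1/n².
At w = 345/77: the terms are on the order of 1/n², so the series converges absolutely by comparison with the p-series (p = 2 > 1).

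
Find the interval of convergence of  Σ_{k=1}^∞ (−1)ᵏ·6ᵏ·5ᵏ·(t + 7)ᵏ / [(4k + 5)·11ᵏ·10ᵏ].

Apply the ratio test: |a_{k+1}| / |a_k| = [(4k + 5)/(4(k+1) + 5)] · 6·5/(11·10), which tends to 3/11 as k → ∞.
Thus R = 1/(3/11) = 11/3.
At t = -10/3: an alternating series whose terms decrease to 0 in absolute value, so it converges by the Leibniz criterion.
Endpoint t = -32/3: comparison with the harmonic series Σ 1/k shows the series diverges.

(-32/3, -10/3]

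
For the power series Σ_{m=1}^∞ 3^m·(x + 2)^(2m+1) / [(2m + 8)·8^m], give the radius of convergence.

Ratio test: |a_{m+1}/a_m| = [(2m + 8)/(2(m+1) + 8)] · 3/8 → 3/8 as m → ∞.
Successive powers of (x + 2) differ by 2, so the series converges when |x + 2|² · 3/8 < 1, i.e. |x + 2| < √(8/3). So R = 2√6/3.

R = 2√6/3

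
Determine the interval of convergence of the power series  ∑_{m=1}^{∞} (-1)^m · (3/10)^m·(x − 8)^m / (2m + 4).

(14/3, 34/3]

Apply the ratio test: |a_{m+1}| / |a_m| = [(2m + 4)/(2(m+1) + 4)] · 3/10, which tends to 3/10 as m → ∞.
Thus R = 1/(3/10) = 10/3.
When x = 34/3, an alternating series whose terms decrease to 0 in absolute value, so it converges by the Leibniz criterion.
At x = 14/3: comparison with the harmonic series Σ 1/m shows the series diverges.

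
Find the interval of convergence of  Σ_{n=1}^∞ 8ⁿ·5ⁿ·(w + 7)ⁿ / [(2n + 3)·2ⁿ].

[-141/20, -139/20)

By the ratio test, |a_{n+1}/a_n| = [(2n + 3)/(2(n+1) + 3)] · 8·5/2 → 20.
The series converges when 20 · |w + 7| < 1, giving R = 1/20.
Endpoint w = -139/20: the terms are asymptotic to a nonzero constant times 1/n, so the series diverges by limit comparison with Σ 1/n.
Endpoint w = -141/20: convergence follows from the alternating series test (terms decrease monotonically to 0).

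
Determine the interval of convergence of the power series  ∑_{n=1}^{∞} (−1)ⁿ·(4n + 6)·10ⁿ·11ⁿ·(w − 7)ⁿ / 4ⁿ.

Ratio test: |a_{n+1}/a_n| = [(4(n+1) + 6)/(4n + 6)] · 10·11/4 → 55/2 as n → ∞.
The series converges when 55/2 · |w − 7| < 1, giving R = 2/55.
At w = 387/55: the terms do not tend to 0, so the series diverges.
When w = 383/55, the terms have absolute value of order n, which does not tend to 0, so the series diverges by the divergence test.

(383/55, 387/55)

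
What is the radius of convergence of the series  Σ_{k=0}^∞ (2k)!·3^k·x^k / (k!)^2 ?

R = 1/12

The ratio of consecutive coefficients is (2k+1)·(2k+2)/(k+1)² · 3 → 12.
Hence the series converges for |x| < 1/(12) = 1/12, so the radius of convergence is 1/12.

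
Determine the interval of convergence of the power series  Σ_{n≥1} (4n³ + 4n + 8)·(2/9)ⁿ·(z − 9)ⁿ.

(9/2, 27/2)

Apply the ratio test: |a_{n+1}| / |a_n| = [(4(n+1)³ + 4(n+1) + 8)/(4n³ + 4n + 8)] · 2/9, which tends to 2/9 as n → ∞.
Thus R = 1/(2/9) = 9/2.
At z = 27/2: the terms do not tend to 0, so the series diverges.
Check z = 9/2: the terms do not tend to 0, so the series diverges.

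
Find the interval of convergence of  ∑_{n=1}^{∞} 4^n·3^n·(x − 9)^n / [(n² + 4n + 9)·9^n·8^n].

[3, 15]

Ratio test: |a_{n+1}/a_n| = [(n² + 4n + 9)/((n+1)² + 4(n+1) + 9)] · 4·3/(9·8) → 1/6 as n → ∞.
The series converges when 1/6 · |x − 9| < 1, giving R = 6.
At x = 15: the terms are on the order of 1/n², so the series converges absolutely by comparison with the p-series (p = 2 > 1).
When x = 3, absolute convergence follows by limit comparison with Σ 1/n².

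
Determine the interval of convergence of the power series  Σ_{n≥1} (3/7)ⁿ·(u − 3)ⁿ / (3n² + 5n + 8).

Ratio test: |a_{n+1}/a_n| = [(3n² + 5n + 8)/(3(n+1)² + 5(n+1) + 8)] · 3/7 → 3/7 as n → ∞.
Convergence for |u − 3| · 3/7 < 1, i.e. |u − 3| < 7/3. So R = 7/3.
Check u = 16/3: absolute convergence follows by limit comparison with Σ 1/n².
Check u = 2/3: absolute convergence follows by limit comparison with Σ 1/n².

[2/3, 16/3]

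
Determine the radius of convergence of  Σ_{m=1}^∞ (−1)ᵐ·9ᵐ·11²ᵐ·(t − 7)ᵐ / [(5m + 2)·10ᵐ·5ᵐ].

Ratio test: |a_{m+1}/a_m| = [(5m + 2)/(5(m+1) + 2)] · 9·121/(10·5) → 1089/50 as m → ∞.
Hence the series converges for |t − 7| < 1/(1089/50) = 50/1089, so the radius of convergence is 50/1089.

R = 50/1089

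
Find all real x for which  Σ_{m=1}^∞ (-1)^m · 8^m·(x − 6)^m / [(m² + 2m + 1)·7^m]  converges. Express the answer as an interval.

By the ratio test, |a_{m+1}/a_m| = [(m² + 2m + 1)/((m+1)² + 2(m+1) + 1)] · 8/7 → 8/7.
Hence the series converges for |x − 6| < 1/(8/7) = 7/8, so the radius of convergence is 7/8.
Endpoint x = 55/8: the terms are on the order of 1/m², so the series converges absolutely by comparison with the p-series (p = 2 > 1).
When x = 41/8, absolute convergence follows by limit comparison with Σ 1/m².

[41/8, 55/8]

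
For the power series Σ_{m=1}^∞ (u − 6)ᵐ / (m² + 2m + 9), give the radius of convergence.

The ratio of consecutive coefficients is (m² + 2m + 9)/((m+1)² + 2(m+1) + 9) → 1.
So the series converges when |u − 6| < 1 and diverges when |u − 6| > 1; R = 1.

R = 1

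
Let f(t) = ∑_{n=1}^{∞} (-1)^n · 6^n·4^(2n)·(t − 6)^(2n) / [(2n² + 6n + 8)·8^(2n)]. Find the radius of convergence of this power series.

Apply the ratio test: |a_{n+1}| / |a_n| = [(2n² + 6n + 8)/(2(n+1)² + 6(n+1) + 8)] · 6·16/64, which tends to 3/2 as n → ∞.
Writing y = (t − 6)², the series in y has radius 2/3, so |t − 6| < √(2/3) and R = √6/3.

R = √6/3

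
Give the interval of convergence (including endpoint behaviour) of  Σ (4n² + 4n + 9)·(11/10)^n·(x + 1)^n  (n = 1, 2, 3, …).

(-21/11, -1/11)

Apply the ratio test: |a_{n+1}| / |a_n| = [(4(n+1)² + 4(n+1) + 9)/(4n² + 4n + 9)] · 11/10, which tends to 11/10 as n → ∞.
Thus R = 1/(11/10) = 10/11.
When x = -1/11, the terms do not tend to 0, so the series diverges.
Check x = -21/11: the terms have absolute value of order n², which does not tend to 0, so the series diverges by the divergence test.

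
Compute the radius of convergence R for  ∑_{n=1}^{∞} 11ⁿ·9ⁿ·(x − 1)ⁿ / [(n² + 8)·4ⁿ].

R = 4/99

The ratio of consecutive coefficients is [(n² + 8)/((n+1)² + 8)] · 11·9/4 → 99/4.
Thus R = 1/(99/4) = 4/99.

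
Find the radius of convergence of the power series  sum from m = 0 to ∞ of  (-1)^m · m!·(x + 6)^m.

Ratio test: |a_{m+1}/a_m| = (m+1) → ∞ as m → ∞.
The ratio grows without bound, so the series diverges whenever (x + 6) ≠ 0; it converges only at x = -6. R = 0.

R = 0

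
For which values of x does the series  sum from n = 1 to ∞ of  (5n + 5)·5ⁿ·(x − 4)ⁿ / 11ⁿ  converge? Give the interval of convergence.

Apply the ratio test: |a_{n+1}| / |a_n| = [(5(n+1) + 5)/(5n + 5)] · 5/11, which tends to 5/11 as n → ∞.
The series converges when 5/11 · |x − 4| < 1, giving R = 11/5.
When x = 31/5, the terms do not tend to 0, so the series diverges.
Check x = 9/5: the terms have absolute value of order n, which does not tend to 0, so the series diverges by the divergence test.

(9/5, 31/5)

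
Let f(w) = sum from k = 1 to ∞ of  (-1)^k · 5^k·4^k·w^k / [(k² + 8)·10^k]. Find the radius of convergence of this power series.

R = 1/2

The ratio of consecutive coefficients is [(k² + 8)/((k+1)² + 8)] · 5·4/10 → 2.
Thus R = 1/(2) = 1/2.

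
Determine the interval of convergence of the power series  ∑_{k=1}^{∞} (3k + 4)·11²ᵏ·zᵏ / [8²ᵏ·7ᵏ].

(-448/121, 448/121)

Ratio test: |a_{k+1}/a_k| = [(3(k+1) + 4)/(3k + 4)] · 121/(64·7) → 121/448 as k → ∞.
Thus R = 1/(121/448) = 448/121.
When z = 448/121, the k-th term does not approach 0; divergence by the term test.
Check z = -448/121: the terms do not tend to 0, so the series diverges.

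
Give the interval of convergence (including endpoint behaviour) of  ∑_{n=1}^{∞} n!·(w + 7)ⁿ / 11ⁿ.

{-7}

Ratio test: |a_{n+1}/a_n| = (n+1) · 1/11 → ∞ as n → ∞.
The terms grow without bound for any (w + 7) ≠ 0, so R = 0 (convergence only at w = -7).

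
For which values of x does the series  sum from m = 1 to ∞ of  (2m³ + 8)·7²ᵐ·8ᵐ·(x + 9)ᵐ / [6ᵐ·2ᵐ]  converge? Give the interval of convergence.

(-885/98, -879/98)

Ratio test: |a_{m+1}/a_m| = [(2(m+1)³ + 8)/(2m³ + 8)] · 49·8/(6·2) → 98/3 as m → ∞.
Hence the series converges for |x + 9| < 1/(98/3) = 3/98, so the radius of convergence is 3/98.
Check x = -879/98: the terms have absolute value of order m³, which does not tend to 0, so the series diverges by the divergence test.
Check x = -885/98: the terms have absolute value of order m³, which does not tend to 0, so the series diverges by the divergence test.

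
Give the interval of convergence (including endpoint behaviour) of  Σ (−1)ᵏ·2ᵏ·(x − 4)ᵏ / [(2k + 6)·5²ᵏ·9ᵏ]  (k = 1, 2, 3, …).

(-217/2, 233/2]

By the ratio test, |a_{k+1}/a_k| = [(2k + 6)/(2(k+1) + 6)] · 2/(25·9) → 2/225.
Thus R = 1/(2/225) = 225/2.
When x = 233/2, convergence follows from the alternating series test (terms decrease monotonically to 0).
When x = -217/2, the terms are asymptotic to a nonzero constant times 1/k, so the series diverges by limit comparison with Σ 1/k.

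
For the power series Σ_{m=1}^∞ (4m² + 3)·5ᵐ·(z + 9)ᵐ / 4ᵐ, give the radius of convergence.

Ratio test: |a_{m+1}/a_m| = [(4(m+1)² + 3)/(4m² + 3)] · 5/4 → 5/4 as m → ∞.
Thus R = 1/(5/4) = 4/5.

R = 4/5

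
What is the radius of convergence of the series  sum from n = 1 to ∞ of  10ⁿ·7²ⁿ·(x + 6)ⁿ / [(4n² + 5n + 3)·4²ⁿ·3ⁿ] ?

Apply the ratio test: |a_{n+1}| / |a_n| = [(4n² + 5n + 3)/(4(n+1)² + 5(n+1) + 3)] · 10·49/(16·3), which tends to 245/24 as n → ∞.
Thus R = 1/(245/24) = 24/245.

R = 24/245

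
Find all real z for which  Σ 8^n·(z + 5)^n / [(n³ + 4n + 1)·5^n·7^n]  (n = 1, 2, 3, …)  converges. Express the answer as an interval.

[-75/8, -5/8]

Ratio test: |a_{n+1}/a_n| = [(n³ + 4n + 1)/((n+1)³ + 4(n+1) + 1)] · 8/(5·7) → 8/35 as n → ∞.
Thus R = 1/(8/35) = 35/8.
At z = -5/8: the series is dominated by a constant times Σ 1/n³, which converges (p = 3 > 1).
At z = -75/8: the terms are on the order of 1/n³, so the series converges absolutely by comparison with the p-series (p = 3 > 1).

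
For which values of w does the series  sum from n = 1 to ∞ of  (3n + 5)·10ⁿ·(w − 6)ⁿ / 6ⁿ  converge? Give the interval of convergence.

(27/5, 33/5)

By the ratio test, |a_{n+1}/a_n| = [(3(n+1) + 5)/(3n + 5)] · 10/6 → 5/3.
The series converges when 5/3 · |w − 6| < 1, giving R = 3/5.
Check w = 33/5: the n-th term does not approach 0; divergence by the term test.
At w = 27/5: the n-th term does not approach 0; divergence by the term test.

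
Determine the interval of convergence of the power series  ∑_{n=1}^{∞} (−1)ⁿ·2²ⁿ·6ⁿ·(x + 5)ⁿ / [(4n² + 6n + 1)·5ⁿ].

Ratio test: |a_{n+1}/a_n| = [(4n² + 6n + 1)/(4(n+1)² + 6(n+1) + 1)] · 4·6/5 → 24/5 as n → ∞.
Thus R = 1/(24/5) = 5/24.
At x = -115/24: the terms are on the order of 1/n², so the series converges absolutely by comparison with the p-series (p = 2 > 1).
At x = -125/24: the series is dominated by a constant times Σ 1/n², which converges (p = 2 > 1).

[-125/24, -115/24]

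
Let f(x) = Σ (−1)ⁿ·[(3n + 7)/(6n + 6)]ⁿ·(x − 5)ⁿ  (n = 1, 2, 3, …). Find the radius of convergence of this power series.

R = 2

Applying the root test, |a_n|^(1/n) = (3n + 7)/(6n + 6) → 1/2.
Convergence for |x − 5| · 1/2 < 1, i.e. |x − 5| < 2. So R = 2.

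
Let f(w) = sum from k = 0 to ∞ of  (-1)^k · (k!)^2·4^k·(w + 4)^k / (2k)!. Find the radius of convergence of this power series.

R = 1

By the ratio test, |a_{k+1}/a_k| = (k+1)²/[(2k+1)·(2k+2)] · 4 → 1.
Hence R = 1.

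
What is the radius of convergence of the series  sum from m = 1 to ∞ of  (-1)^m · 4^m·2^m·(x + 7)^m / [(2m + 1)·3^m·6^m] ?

R = 9/4

Ratio test: |a_{m+1}/a_m| = [(2m + 1)/(2(m+1) + 1)] · 4·2/(3·6) → 4/9 as m → ∞.
The series converges when 4/9 · |x + 7| < 1, giving R = 9/4.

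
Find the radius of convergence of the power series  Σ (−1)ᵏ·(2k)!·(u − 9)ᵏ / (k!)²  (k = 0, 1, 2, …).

The ratio of consecutive coefficients is (2k+1)·(2k+2)/(k+1)² → 4.
The series converges when 4 · |u − 9| < 1, giving R = 1/4.

R = 1/4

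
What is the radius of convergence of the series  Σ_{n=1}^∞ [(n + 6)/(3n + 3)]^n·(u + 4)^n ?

R = 3

By the Cauchy root test, |a_n|^(1/n) = (n + 6)/(3n + 3) → 1/3.
The series converges when 1/3 · |u + 4| < 1, giving R = 3.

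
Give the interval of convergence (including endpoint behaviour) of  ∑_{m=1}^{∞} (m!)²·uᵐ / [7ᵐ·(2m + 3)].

The ratio of consecutive coefficients is (m+1)² · 1/7 · (2m + 3)/(2(m+1) + 3) → ∞.
The terms grow without bound for any u ≠ 0, so R = 0 (convergence only at u = 0).

{0}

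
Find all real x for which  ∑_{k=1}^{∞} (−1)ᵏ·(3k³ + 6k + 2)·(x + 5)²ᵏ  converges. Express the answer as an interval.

By the ratio test, |a_{k+1}/a_k| = (3(k+1)³ + 6(k+1) + 2)/(3k³ + 6k + 2) → 1.
Writing y = (x + 5)², the series in y has radius 1, so |x + 5| < √(1) = 1 and R = 1.
When x = -4, the terms do not tend to 0, so the series diverges.
Check x = -6: the k-th term does not approach 0; divergence by the term test.

(-6, -4)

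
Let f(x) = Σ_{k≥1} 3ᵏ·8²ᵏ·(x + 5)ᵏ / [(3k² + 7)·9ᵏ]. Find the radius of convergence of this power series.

R = 3/64

By the ratio test, |a_{k+1}/a_k| = [(3k² + 7)/(3(k+1)² + 7)] · 3·64/9 → 64/3.
Convergence for |x + 5| · 64/3 < 1, i.e. |x + 5| < 3/64. So R = 3/64.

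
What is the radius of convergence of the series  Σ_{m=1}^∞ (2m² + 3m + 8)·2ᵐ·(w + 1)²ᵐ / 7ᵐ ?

Ratio test: |a_{m+1}/a_m| = [(2(m+1)² + 3(m+1) + 8)/(2m² + 3m + 8)] · 2/7 → 2/7 as m → ∞.
Writing y = (w + 1)², the series in y has radius 7/2, so |w + 1| < √(7/2) and R = √14/2.

R = √14/2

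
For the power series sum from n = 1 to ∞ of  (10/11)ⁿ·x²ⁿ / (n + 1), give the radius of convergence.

Apply the ratio test: |a_{n+1}| / |a_n| = [(n + 1)/((n+1) + 1)] · 10/11, which tends to 10/11 as n → ∞.
Since the exponent of x increases by 2 each term, convergence requires |x|² < 11/10, hence R = √110/10.

R = √110/10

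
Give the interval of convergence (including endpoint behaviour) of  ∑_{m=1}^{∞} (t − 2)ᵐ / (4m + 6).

The ratio of consecutive coefficients is (4m + 6)/(4(m+1) + 6) → 1.
Hence R = 1.
At t = 3: the terms are asymptotic to a nonzero constant times 1/m, so the series diverges by limit comparison with Σ 1/m.
Check t = 1: convergence follows from the alternating series test (terms decrease monotonically to 0).

[1, 3)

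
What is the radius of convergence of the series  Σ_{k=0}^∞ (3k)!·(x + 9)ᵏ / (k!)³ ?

Ratio test: |a_{k+1}/a_k| = (3k+1)·(3k+2)·(3k+3)/(k+1)³ → 27 as k → ∞.
Convergence for |x + 9| · 27 < 1, i.e. |x + 9| < 1/27. So R = 1/27.

R = 1/27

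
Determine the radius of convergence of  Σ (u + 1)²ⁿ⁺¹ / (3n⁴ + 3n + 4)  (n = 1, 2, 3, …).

R = 1

The ratio of consecutive coefficients is (3n⁴ + 3n + 4)/(3(n+1)⁴ + 3(n+1) + 4) → 1.
Writing y = (u + 1)², the series in y has radius 1, so |u + 1| < √(1) = 1 and R = 1.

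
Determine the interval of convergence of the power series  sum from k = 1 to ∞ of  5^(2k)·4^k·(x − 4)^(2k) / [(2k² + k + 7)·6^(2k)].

Apply the ratio test: |a_{k+1}| / |a_k| = [(2k² + k + 7)/(2(k+1)² + (k+1) + 7)] · 25·4/36, which tends to 25/9 as k → ∞.
Successive powers of (x − 4) differ by 2, so the series converges when |x − 4|² · 25/9 < 1, i.e. |x − 4| < √(9/25) = 3/5. So R = 3/5.
Check x = 23/5: the series is dominated by a constant times Σ 1/k², which converges (p = 2 > 1).
At x = 17/5: the terms are on the order of 1/k², so the series converges absolutely by comparison with the p-series (p = 2 > 1).

[17/5, 23/5]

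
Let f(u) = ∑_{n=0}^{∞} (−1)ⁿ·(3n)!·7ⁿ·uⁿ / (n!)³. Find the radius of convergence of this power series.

R = 1/189

Ratio test: |a_{n+1}/a_n| = (3n+1)·(3n+2)·(3n+3)/(n+1)³ · 7 → 189 as n → ∞.
Convergence for |u| · 189 < 1, i.e. |u| < 1/189. So R = 1/189.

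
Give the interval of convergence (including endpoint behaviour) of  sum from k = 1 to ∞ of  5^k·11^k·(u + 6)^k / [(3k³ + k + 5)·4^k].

[-334/55, -326/55]

By the ratio test, |a_{k+1}/a_k| = [(3k³ + k + 5)/(3(k+1)³ + (k+1) + 5)] · 5·11/4 → 55/4.
Thus R = 1/(55/4) = 4/55.
Check u = -326/55: absolute convergence follows by limit comparison with Σ 1/k³.
When u = -334/55, the terms are on the order of 1/k³, so the series converges absolutely by comparison with the p-series (p = 3 > 1).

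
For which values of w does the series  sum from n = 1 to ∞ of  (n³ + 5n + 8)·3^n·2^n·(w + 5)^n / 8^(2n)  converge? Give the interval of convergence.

The ratio of consecutive coefficients is [((n+1)³ + 5(n+1) + 8)/(n³ + 5n + 8)] · 3·2/64 → 3/32.
Hence the series converges for |w + 5| < 1/(3/32) = 32/3, so the radius of convergence is 32/3.
Check w = 17/3: the terms do not tend to 0, so the series diverges.
At w = -47/3: the terms have absolute value of order n³, which does not tend to 0, so the series diverges by the divergence test.

(-47/3, 17/3)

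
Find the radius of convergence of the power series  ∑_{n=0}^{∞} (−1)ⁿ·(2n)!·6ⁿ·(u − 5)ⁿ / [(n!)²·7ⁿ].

The ratio of consecutive coefficients is (2n+1)·(2n+2)/(n+1)² · 6/7 → 24/7.
Convergence for |u − 5| · 24/7 < 1, i.e. |u − 5| < 7/24. So R = 7/24.

R = 7/24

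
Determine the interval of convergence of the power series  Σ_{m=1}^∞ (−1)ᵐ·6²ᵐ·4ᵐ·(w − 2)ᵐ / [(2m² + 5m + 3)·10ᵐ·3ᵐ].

[43/24, 53/24]

By the ratio test, |a_{m+1}/a_m| = [(2m² + 5m + 3)/(2(m+1)² + 5(m+1) + 3)] · 36·4/(10·3) → 24/5.
Thus R = 1/(24/5) = 5/24.
When w = 53/24, absolute convergence follows by limit comparison with Σ 1/m².
When w = 43/24, the terms are on the order of 1/m², so the series converges absolutely by comparison with the p-series (p = 2 > 1).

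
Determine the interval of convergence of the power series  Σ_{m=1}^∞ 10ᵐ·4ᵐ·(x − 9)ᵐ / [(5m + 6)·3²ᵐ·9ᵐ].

[279/40, 441/40)

Ratio test: |a_{m+1}/a_m| = [(5m + 6)/(5(m+1) + 6)] · 10·4/(9·9) → 40/81 as m → ∞.
Thus R = 1/(40/81) = 81/40.
When x = 441/40, the terms behave like c/m; limit comparison with the harmonic series gives divergence.
At x = 279/40: convergence follows from the alternating series test (terms decrease monotonically to 0).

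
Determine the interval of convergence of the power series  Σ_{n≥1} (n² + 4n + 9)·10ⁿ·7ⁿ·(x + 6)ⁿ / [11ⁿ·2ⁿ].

Ratio test: |a_{n+1}/a_n| = [((n+1)² + 4(n+1) + 9)/(n² + 4n + 9)] · 10·7/(11·2) → 35/11 as n → ∞.
The series converges when 35/11 · |x + 6| < 1, giving R = 11/35.
Endpoint x = -199/35: the terms do not tend to 0, so the series diverges.
Endpoint x = -221/35: the n-th term does not approach 0; divergence by the term test.

(-221/35, -199/35)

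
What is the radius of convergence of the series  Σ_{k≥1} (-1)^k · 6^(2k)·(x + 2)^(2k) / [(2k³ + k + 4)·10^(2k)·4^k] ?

By the ratio test, |a_{k+1}/a_k| = [(2k³ + k + 4)/(2(k+1)³ + (k+1) + 4)] · 36/(100·4) → 9/100.
Successive powers of (x + 2) differ by 2, so the series converges when |x + 2|² · 9/100 < 1, i.e. |x + 2| < √(100/9) = 10/3. So R = 10/3.

R = 10/3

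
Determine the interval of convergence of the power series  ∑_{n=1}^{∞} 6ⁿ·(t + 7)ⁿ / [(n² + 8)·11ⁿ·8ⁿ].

By the ratio test, |a_{n+1}/a_n| = [(n² + 8)/((n+1)² + 8)] · 6/(11·8) → 3/44.
The series converges when 3/44 · |t + 7| < 1, giving R = 44/3.
At t = 23/3: absolute convergence follows by limit comparison with Σ 1/n².
Check t = -65/3: the series is dominated by a constant times Σ 1/n², which converges (p = 2 > 1).

[-65/3, 23/3]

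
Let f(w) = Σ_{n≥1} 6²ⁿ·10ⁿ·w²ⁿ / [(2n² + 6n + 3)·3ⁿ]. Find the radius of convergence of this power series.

The ratio of consecutive coefficients is [(2n² + 6n + 3)/(2(n+1)² + 6(n+1) + 3)] · 36·10/3 → 120.
Writing y = w², the series in y has radius 1/120, so |w| < √(1/120) and R = √30/60.

R = √30/60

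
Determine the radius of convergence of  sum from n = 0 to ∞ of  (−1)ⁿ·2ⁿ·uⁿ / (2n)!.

By the ratio test, |a_{n+1}/a_n| = 2 · 1/[(2n+1)·(2n+2)] → 0.
The limit is 0, so the series converges for all u; R = ∞.

R = ∞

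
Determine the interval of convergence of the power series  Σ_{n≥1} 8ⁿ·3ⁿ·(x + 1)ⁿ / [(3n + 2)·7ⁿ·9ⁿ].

The ratio of consecutive coefficients is [(3n + 2)/(3(n+1) + 2)] · 8·3/(7·9) → 8/21.
The series converges when 8/21 · |x + 1| < 1, giving R = 21/8.
Endpoint x = 13/8: comparison with the harmonic series Σ 1/n shows the series diverges.
At x = -29/8: convergence follows from the alternating series test (terms decrease monotonically to 0).

[-29/8, 13/8)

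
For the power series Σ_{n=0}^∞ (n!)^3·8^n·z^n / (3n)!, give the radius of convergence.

Ratio test: |a_{n+1}/a_n| = (n+1)³/[(3n+1)·(3n+2)·(3n+3)] · 8 → 8/27 as n → ∞.
Thus R = 1/(8/27) = 27/8.

R = 27/8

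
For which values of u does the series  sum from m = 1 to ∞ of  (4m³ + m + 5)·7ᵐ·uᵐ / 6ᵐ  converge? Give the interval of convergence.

By the ratio test, |a_{m+1}/a_m| = [(4(m+1)³ + (m+1) + 5)/(4m³ + m + 5)] · 7/6 → 7/6.
Hence the series converges for |u| < 1/(7/6) = 6/7, so the radius of convergence is 6/7.
Endpoint u = 6/7: the terms have absolute value of order m³, which does not tend to 0, so the series diverges by the divergence test.
Check u = -6/7: the terms have absolute value of order m³, which does not tend to 0, so the series diverges by the divergence test.

(-6/7, 6/7)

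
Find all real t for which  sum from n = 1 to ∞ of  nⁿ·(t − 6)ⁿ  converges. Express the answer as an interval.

{6}

Root test: |a_n|^(1/n) = n → ∞.
The root grows without bound, so R = 0 (convergence only at t = 6).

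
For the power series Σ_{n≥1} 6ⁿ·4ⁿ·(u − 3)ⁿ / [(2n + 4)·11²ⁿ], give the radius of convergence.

R = 121/24

The ratio of consecutive coefficients is [(2n + 4)/(2(n+1) + 4)] · 6·4/121 → 24/121.
The series converges when 24/121 · |u − 3| < 1, giving R = 121/24.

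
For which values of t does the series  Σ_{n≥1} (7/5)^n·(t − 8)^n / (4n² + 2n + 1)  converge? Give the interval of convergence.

[51/7, 61/7]

The ratio of consecutive coefficients is [(4n² + 2n + 1)/(4(n+1)² + 2(n+1) + 1)] · 7/5 → 7/5.
Hence the series converges for |t − 8| < 1/(7/5) = 5/7, so the radius of convergence is 5/7.
Check t = 61/7: the series is dominated by a constant times Σ 1/n², which converges (p = 2 > 1).
When t = 51/7, absolute convergence follows by limit comparison with Σ 1/n².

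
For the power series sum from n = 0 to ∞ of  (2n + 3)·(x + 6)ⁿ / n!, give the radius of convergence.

R = ∞

Apply the ratio test: |a_{n+1}| / |a_n| = (2(n+1) + 3)/(2n + 3) · 1/(n+1), which tends to 0 as n → ∞.
The ratio tends to 0 regardless of x, hence R = ∞.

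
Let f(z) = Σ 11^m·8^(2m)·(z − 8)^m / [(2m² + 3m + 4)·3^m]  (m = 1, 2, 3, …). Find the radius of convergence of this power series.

R = 3/704

The ratio of consecutive coefficients is [(2m² + 3m + 4)/(2(m+1)² + 3(m+1) + 4)] · 11·64/3 → 704/3.
The series converges when 704/3 · |z − 8| < 1, giving R = 3/704.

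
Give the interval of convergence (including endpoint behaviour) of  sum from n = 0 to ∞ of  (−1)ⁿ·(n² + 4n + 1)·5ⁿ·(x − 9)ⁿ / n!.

The ratio of consecutive coefficients is ((n+1)² + 4(n+1) + 1)/(n² + 4n + 1) · 5 · 1/(n+1) → 0.
The limit is 0, so the series converges for all x; R = ∞.

(−∞, ∞)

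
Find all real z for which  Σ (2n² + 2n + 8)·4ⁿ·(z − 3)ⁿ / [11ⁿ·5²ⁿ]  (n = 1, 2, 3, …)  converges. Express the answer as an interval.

(-263/4, 287/4)

The ratio of consecutive coefficients is [(2(n+1)² + 2(n+1) + 8)/(2n² + 2n + 8)] · 4/(11·25) → 4/275.
Convergence for |z − 3| · 4/275 < 1, i.e. |z − 3| < 275/4. So R = 275/4.
When z = 287/4, the terms have absolute value of order n², which does not tend to 0, so the series diverges by the divergence test.
When z = -263/4, the n-th term does not approach 0; divergence by the term test.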